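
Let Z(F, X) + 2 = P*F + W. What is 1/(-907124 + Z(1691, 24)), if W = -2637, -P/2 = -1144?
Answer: 1/2959245 ≈ 3.3792e-7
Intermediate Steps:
P = 2288 (P = -2*(-1144) = 2288)
Z(F, X) = -2639 + 2288*F (Z(F, X) = -2 + (2288*F - 2637) = -2 + (-2637 + 2288*F) = -2639 + 2288*F)
1/(-907124 + Z(1691, 24)) = 1/(-907124 + (-2639 + 2288*1691)) = 1/(-907124 + (-2639 + 3869008)) = 1/(-907124 + 3866369) = 1/2959245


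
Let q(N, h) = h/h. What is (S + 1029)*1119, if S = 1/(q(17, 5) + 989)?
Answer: 379979203/330 ≈ 1.1515e+6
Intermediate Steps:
q(N, h) = 1
S = 1/990 (S = 1/(1 + 989) = 1/990 ≈ 0.0010101)
(S + 1029)*1119 = (1/990 + 1029)*1119 = (1018711/990)*1119 = 379979203/330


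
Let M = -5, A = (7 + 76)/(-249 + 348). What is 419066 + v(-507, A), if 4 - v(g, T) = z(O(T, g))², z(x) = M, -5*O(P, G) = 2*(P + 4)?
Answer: 419045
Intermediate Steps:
A = 83/99 ≈ 0.83838
O(P, G) = -8/5 - 2*P/5 (O(P, G) = -2*(P + 4)/5 = -2*(4 + P)/5 = -(8 + 2*P)/5 = -8/5 - 2*P/5)
z(x) = -5
v(g, T) = -21 (v(g, T) = 4 - 1*(-5)² = 4 - 1*25 = 4 - 25 = -21)
419066 + v(-507, A) = 419066 - 21 = 419045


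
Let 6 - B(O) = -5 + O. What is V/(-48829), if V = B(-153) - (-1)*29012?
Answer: -29176/48829 ≈ -0.59751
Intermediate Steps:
B(O) = 11 - O (B(O) = 6 - (-5 + O) = 6 + (5 - O) = 11 - O)
V = 29176 (V = (11 - 1*(-153)) - (-1)*29012 = (11 + 153) - 1*(-29012) = 164 + 29012 = 29176)
V/(-48829) = 29176/(-48829) = 29176*(-1/48829) = -29176/48829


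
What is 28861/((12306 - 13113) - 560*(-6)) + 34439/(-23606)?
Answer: 16037027/1628814 ≈ 9.8458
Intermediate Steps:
28861/((12306 - 13113) - 560*(-6)) + 34439/(-23606) = 28861/(-807 - 80*(-42)) + 34439*(-1/23606) = 28861/(-807 + 3360) - 34439/23606 = 28861/2553 - 34439/23606 = 16037027/1628814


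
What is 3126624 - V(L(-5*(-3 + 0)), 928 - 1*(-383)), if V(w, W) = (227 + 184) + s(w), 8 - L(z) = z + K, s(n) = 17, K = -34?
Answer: 3126196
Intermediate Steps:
L(z) = 42 - z (L(z) = 8 - (z - 34) = 8 - (-34 + z) = 8 + (34 - z) = 42 - z)
V(w, W) = 428 (V(w, W) = (227 + 184) + 17 = 411 + 17 = 428)
3126624 - V(L(-5*(-3 + 0)), 928 - 1*(-383)) = 3126624 - 1*428 = 3126624 - 428 = 3126196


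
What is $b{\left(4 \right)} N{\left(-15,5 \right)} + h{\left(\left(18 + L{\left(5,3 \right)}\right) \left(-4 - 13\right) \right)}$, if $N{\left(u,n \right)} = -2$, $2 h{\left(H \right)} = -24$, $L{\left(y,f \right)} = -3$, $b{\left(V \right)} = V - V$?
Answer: $-12$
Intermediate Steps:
$b{\left(V \right)} = 0$
$h{\left(H \right)} = -12$ ($h{\left(H \right)} = \frac{1}{2} \left(-24\right) = -12$)
$b{\left(4 \right)} N{\left(-15,5 \right)} + h{\left(\left(18 + L{\left(5,3 \right)}\right) \left(-4 - 13\right) \right)} = 0 \left(-2\right) - 12 = 0 - 12 = -12$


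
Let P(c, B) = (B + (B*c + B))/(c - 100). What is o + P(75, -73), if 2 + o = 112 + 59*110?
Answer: 170621/25 ≈ 6824.8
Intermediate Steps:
P(c, B) = (2*B + B*c)/(-100 + c) (P(c, B) = (B + (B + B*c))/(-100 + c) = (2*B + B*c)/(-100 + c))
o = 6600 (o = -2 + (112 + 59*110) = -2 + (112 + 6490) = -2 + 6602 = 6600)
o + P(75, -73) = 6600 - 73*(2 + 75)/(-100 + 75) = 6600 - 73*77/(-25) = 6600 - 73*(-1/25)*77 = 6600 + 5621/25 = 170621/25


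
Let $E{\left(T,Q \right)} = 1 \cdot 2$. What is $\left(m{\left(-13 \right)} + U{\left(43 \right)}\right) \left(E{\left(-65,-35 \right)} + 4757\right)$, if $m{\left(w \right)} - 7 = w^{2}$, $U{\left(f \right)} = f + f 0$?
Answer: $1042221$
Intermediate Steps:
$E{\left(T,Q \right)} = 2$
$U{\left(f \right)} = f$ ($U{\left(f \right)} = f + 0 = f$)
$m{\left(w \right)} = 7 + w^{2}$
$\left(m{\left(-13 \right)} + U{\left(43 \right)}\right) \left(E{\left(-65,-35 \right)} + 4757\right) = \left(\left(7 + \left(-13\right)^{2}\right) + 43\right) \left(2 + 4757\right) = \left(\left(7 + 169\right) + 43\right) 4759 = \left(176 + 43\right) 4759 = 219 \cdot 4759 = 1042221$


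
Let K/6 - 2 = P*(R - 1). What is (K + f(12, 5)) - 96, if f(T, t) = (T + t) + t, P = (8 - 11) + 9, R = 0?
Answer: -98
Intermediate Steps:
P = 6 (P = -3 + 9 = 6)
f(T, t) = T + 2*t
K = -24 (K = 12 + 6*(6*(0 - 1)) = 12 + 6*(6*(-1)) = 12 + 6*(-6) = 12 - 36 = -24)
(K + f(12, 5)) - 96 = (-24 + (12 + 2*5)) - 96 = (-24 + (12 + 10)) - 96 = (-24 + 22) - 96 = -2 - 96 = -98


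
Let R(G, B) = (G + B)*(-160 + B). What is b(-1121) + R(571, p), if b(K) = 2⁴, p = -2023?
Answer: 3169732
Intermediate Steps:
R(G, B) = (-160 + B)*(B + G) (R(G, B) = (B + G)*(-160 + B) = (-160 + B)*(B + G))
b(K) = 16
b(-1121) + R(571, p) = 16 + ((-2023)² - 160*(-2023) - 160*571 - 2023*571) = 16 + (4092529 + 323680 - 91360 - 1155133) = 16 + 3169716 = 3169732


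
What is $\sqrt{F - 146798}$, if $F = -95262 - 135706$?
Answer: $3 i \sqrt{41974} \approx 614.63 i$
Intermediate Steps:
$F = -230968$ ($F = -95262 - 135706 = -230968$)
$\sqrt{F - 146798} = \sqrt{-230968 - 146798} = \sqrt{-377766} = 3 i \sqrt{41974}$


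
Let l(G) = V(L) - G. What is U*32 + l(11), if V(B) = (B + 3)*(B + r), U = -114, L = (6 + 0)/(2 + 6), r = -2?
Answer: -58619/16 ≈ -3663.7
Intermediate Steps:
L = ¾ (L = 6/8 = 6*(⅛) = ¾ ≈ 0.75000)
V(B) = (-2 + B)*(3 + B) (V(B) = (B + 3)*(B - 2) = (3 + B)*(-2 + B) = (-2 + B)*(3 + B))
l(G) = -75/16 - G (l(G) = (-6 + ¾ + (¾)²) - G = (-6 + ¾ + 9/16) - G = -75/16 - G)
U*32 + l(11) = -114*32 + (-75/16 - 1*11) = -3648 + (-75/16 - 11) = -3648 - 251/16 = -58619/16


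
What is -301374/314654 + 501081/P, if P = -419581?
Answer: -142058972634/66011419987 ≈ -2.1520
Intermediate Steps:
-301374/314654 + 501081/P = -301374/314654 + 501081/(-419581) = -301374*1/314654 + 501081*(-1/419581) = -150687/157327 - 501081/419581 = -142058972634/66011419987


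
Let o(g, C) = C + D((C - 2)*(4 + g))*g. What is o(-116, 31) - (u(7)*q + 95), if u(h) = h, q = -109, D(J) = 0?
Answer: 699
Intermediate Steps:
o(g, C) = C (o(g, C) = C + 0*g = C + 0 = C)
o(-116, 31) - (u(7)*q + 95) = 31 - (7*(-109) + 95) = 31 - (-763 + 95) = 31 - 1*(-668) = 31 + 668 = 699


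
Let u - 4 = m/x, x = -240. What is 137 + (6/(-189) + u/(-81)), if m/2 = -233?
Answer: 9314329/68040 ≈ 136.90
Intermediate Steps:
m = -466 (m = 2*(-233) = -466)
u = 713/120 (u = 4 - 466/(-240) = 4 - 466*(-1/240) = 4 + 233/120 = 713/120 ≈ 5.9417)
137 + (6/(-189) + u/(-81)) = 137 + (6/(-189) + (713/120)/(-81)) = 137 + (6*(-1/189) + (713/120)*(-1/81)) = 137 + (-2/63 - 713/9720) = 137 - 7151/68040 = 9314329/68040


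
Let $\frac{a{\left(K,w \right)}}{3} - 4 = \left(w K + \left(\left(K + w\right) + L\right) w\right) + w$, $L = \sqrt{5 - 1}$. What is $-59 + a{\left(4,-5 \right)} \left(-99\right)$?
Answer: $7663$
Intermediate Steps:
$L = 2$ ($L = \sqrt{4} = 2$)
$a{\left(K,w \right)} = 12 + 3 w + 3 K w + 3 w \left(2 + K + w\right)$ ($a{\left(K,w \right)} = 12 + 3 \left(\left(w K + \left(\left(K + w\right) + 2\right) w\right) + w\right) = 12 + 3 \left(\left(K w + \left(2 + K + w\right) w\right) + w\right) = 12 + 3 \left(\left(K w + w \left(2 + K + w\right)\right) + w\right) = 12 + 3 \left(w + K w + w \left(2 + K + w\right)\right) = 12 + \left(3 w + 3 K w + 3 w \left(2 + K + w\right)\right) = 12 + 3 w + 3 K w + 3 w \left(2 + K + w\right)$)
$-59 + a{\left(4,-5 \right)} \left(-99\right) = -59 + \left(12 + 3 \left(-5\right)^{2} + 9 \left(-5\right) + 6 \cdot 4 \left(-5\right)\right) \left(-99\right) = -59 + \left(12 + 3 \cdot 25 - 45 - 120\right) \left(-99\right) = -59 + \left(12 + 75 - 45 - 120\right) \left(-99\right) = -59 - -7722 = -59 + 7722 = 7663$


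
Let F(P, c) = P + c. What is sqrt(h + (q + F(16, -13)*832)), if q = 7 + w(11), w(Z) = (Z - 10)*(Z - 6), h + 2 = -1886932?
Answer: I*sqrt(1884426) ≈ 1372.7*I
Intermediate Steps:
h = -1886934 (h = -2 - 1886932 = -1886934)
w(Z) = (-10 + Z)*(-6 + Z)
q = 12 (q = 7 + (60 + 11**2 - 16*11) = 7 + (60 + 121 - 176) = 7 + 5 = 12)
sqrt(h + (q + F(16, -13)*832)) = sqrt(-1886934 + (12 + (16 - 13)*832)) = sqrt(-1886934 + (12 + 3*832)) = sqrt(-1886934 + (12 + 2496)) = sqrt(-1886934 + 2508) = sqrt(-1884426) = I*sqrt(1884426)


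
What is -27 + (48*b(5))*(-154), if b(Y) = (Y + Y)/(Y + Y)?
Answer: -7419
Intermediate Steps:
b(Y) = 1 (b(Y) = (2*Y)/((2*Y)) = (2*Y)*(1/(2*Y)) = 1)
-27 + (48*b(5))*(-154) = -27 + (48*1)*(-154) = -27 + 48*(-154) = -27 - 7392 = -7419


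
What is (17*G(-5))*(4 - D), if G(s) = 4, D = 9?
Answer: -340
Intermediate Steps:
(17*G(-5))*(4 - D) = (17*4)*(4 - 1*9) = 68*(4 - 9) = 68*(-5) = -340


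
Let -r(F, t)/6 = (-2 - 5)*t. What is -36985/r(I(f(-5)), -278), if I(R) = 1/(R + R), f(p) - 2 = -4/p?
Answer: 36985/11676 ≈ 3.1676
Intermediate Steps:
f(p) = 2 - 4/p
I(R) = 1/(2*R)
r(F, t) = 42*t (r(F, t) = -6*(-2 - 5)*t = -(-42)*t = 42*t)
-36985/r(I(f(-5)), -278) = -36985/(42*(-278)) = -36985/(-11676) = -36985*(-1/11676) = 36985/11676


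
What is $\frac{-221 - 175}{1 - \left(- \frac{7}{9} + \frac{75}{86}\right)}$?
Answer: $- \frac{306504}{701} \approx -437.24$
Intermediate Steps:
$\frac{-221 - 175}{1 - \left(- \frac{7}{9} + \frac{75}{86}\right)} = - \frac{396}{1 - \frac{73}{774}} = - \frac{396}{\frac{701}{774}} = \left(-396\right) \frac{774}{701} = - \frac{306504}{701}$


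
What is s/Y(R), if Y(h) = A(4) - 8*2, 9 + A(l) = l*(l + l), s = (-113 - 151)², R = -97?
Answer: 69696/7 ≈ 9956.6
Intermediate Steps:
s = 69696 (s = (-264)² = 69696)
A(l) = -9 + 2*l² (A(l) = -9 + l*(l + l) = -9 + l*(2*l) = -9 + 2*l²)
Y(h) = 7 (Y(h) = (-9 + 2*4²) - 8*2 = (-9 + 2*16) - 16 = (-9 + 32) - 16 = 23 - 16 = 7)
s/Y(R) = 69696/7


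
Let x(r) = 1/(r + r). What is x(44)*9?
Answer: 9/88 ≈ 0.10227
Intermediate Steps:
x(r) = 1/(2*r)
x(44)*9 = ((½)/44)*9 = ((½)*(1/44))*9 = (1/88)*9 = 9/88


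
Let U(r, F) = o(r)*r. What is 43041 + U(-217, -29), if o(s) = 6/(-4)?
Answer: 86733/2 ≈ 43367.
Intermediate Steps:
o(s) = -3/2 (o(s) = 6*(-¼) = -3/2)
U(r, F) = -3*r/2
43041 + U(-217, -29) = 43041 - 3/2*(-217) = 43041 + 651/2 = 86733/2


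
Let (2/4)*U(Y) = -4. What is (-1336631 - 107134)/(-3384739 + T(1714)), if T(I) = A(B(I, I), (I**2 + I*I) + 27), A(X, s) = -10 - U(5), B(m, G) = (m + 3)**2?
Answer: 481255/1128247 ≈ 0.42655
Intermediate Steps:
B(m, G) = (3 + m)**2
U(Y) = -8 (U(Y) = 2*(-4) = -8)
A(X, s) = -2 (A(X, s) = -10 - 1*(-8) = -10 + 8 = -2)
T(I) = -2
(-1336631 - 107134)/(-3384739 + T(1714)) = (-1336631 - 107134)/(-3384739 - 2) = -1443765/(-3384741) = -1443765*(-1/3384741) = 481255/1128247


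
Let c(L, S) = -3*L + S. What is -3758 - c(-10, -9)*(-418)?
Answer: 5020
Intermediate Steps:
c(L, S) = S - 3*L
-3758 - c(-10, -9)*(-418) = -3758 - (-9 - 3*(-10))*(-418) = -3758 - (-9 + 30)*(-418) = -3758 - 21*(-418) = -3758 - 1*(-8778) = -3758 + 8778 = 5020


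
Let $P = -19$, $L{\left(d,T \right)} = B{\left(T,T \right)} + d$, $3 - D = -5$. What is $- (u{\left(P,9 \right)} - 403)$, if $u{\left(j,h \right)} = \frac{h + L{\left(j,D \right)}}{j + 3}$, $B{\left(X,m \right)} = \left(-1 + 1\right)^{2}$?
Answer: $\frac{3219}{8} \approx 402.38$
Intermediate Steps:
$D = 8$ ($D = 3 - -5 = 3 + 5 = 8$)
$B{\left(X,m \right)} = 0$ ($B{\left(X,m \right)} = 0^{2} = 0$)
$L{\left(d,T \right)} = d$ ($L{\left(d,T \right)} = 0 + d = d$)
$u{\left(j,h \right)} = \frac{h + j}{3 + j}$ ($u{\left(j,h \right)} = \frac{h + j}{j + 3} = \frac{h + j}{3 + j}$)
$- (u{\left(P,9 \right)} - 403) = - (\frac{9 - 19}{3 - 19} - 403) = - (\frac{1}{-16} \left(-10\right) - 403) = - (\left(- \frac{1}{16}\right) \left(-10\right) - 403) = - (\frac{5}{8} - 403) = \left(-1\right) \left(- \frac{3219}{8}\right) = \frac{3219}{8}$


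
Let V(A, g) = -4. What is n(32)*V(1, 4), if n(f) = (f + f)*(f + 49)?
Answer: -20736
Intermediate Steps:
n(f) = 2*f*(49 + f) (n(f) = (2*f)*(49 + f) = 2*f*(49 + f))
n(32)*V(1, 4) = (2*32*(49 + 32))*(-4) = (2*32*81)*(-4) = 5184*(-4) = -20736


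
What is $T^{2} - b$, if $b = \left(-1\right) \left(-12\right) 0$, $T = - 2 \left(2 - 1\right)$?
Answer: $4$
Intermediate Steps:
$T = -2$ ($T = - 2 \left(2 - 1\right) = \left(-2\right) 1 = -2$)
$b = 0$ ($b = 12 \cdot 0 = 0$)
$T^{2} - b = \left(-2\right)^{2} - 0 = 4 + 0 = 4$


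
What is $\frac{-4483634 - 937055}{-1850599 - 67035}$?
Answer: $\frac{5420689}{1917634} \approx 2.8268$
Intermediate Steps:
$\frac{-4483634 - 937055}{-1850599 - 67035} = - \frac{5420689}{-1917634} = \left(-5420689\right) \left(- \frac{1}{1917634}\right) = \frac{5420689}{1917634}$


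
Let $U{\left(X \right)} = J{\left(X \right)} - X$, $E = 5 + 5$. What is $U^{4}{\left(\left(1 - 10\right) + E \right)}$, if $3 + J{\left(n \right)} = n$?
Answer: $81$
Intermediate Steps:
$J{\left(n \right)} = -3 + n$
$E = 10$
$U{\left(X \right)} = -3$ ($U{\left(X \right)} = \left(-3 + X\right) - X = -3$)
$U^{4}{\left(\left(1 - 10\right) + E \right)} = \left(-3\right)^{4} = 81$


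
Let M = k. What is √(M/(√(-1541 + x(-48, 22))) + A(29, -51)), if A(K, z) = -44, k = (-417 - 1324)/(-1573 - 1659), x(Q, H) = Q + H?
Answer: √(-70536416301824 - 551085694*I*√1567)/1266136 ≈ 0.0010257 - 6.6332*I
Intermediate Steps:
x(Q, H) = H + Q
k = 1741/3232 (k = -1741/(-3232) = -1741*(-1/3232) = 1741/3232 ≈ 0.53868)
M = 1741/3232 ≈ 0.53868
√(M/(√(-1541 + x(-48, 22))) + A(29, -51)) = √(1741/(3232*(√(-1541 + (22 - 48)))) - 44) = √(1741/(3232*(√(-1541 - 26))) - 44) = √(1741/(3232*(√(-1567))) - 44) = √(1741/(3232*((I*√1567))) - 44) = √(1741*(-I*√1567/1567)/3232 - 44) = √(-1741*I*√1567/5064544 - 44) = √(-44 - 1741*I*√1567/5064544)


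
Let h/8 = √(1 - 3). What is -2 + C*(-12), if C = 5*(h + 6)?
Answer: -362 - 480*I*√2 ≈ -362.0 - 678.82*I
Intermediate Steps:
h = 8*I*√2 (h = 8*√(1 - 3) = 8*√(-2) = 8*(I*√2) = 8*I*√2 ≈ 11.314*I)
C = 30 + 40*I*√2 (C = 5*(8*I*√2 + 6) = 5*(6 + 8*I*√2) = 30 + 40*I*√2 ≈ 30.0 + 56.569*I)
-2 + C*(-12) = -2 + (30 + 40*I*√2)*(-12) = -2 + (-360 - 480*I*√2) = -362 - 480*I*√2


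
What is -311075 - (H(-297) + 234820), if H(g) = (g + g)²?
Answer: -898731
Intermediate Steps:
H(g) = 4*g² (H(g) = (2*g)² = 4*g²)
-311075 - (H(-297) + 234820) = -311075 - (4*(-297)² + 234820) = -311075 - (4*88209 + 234820) = -311075 - (352836 + 234820) = -311075 - 1*587656 = -311075 - 587656 = -898731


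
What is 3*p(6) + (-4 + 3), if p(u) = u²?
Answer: 107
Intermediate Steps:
3*p(6) + (-4 + 3) = 3*6² + (-4 + 3) = 3*36 - 1 = 108 - 1 = 107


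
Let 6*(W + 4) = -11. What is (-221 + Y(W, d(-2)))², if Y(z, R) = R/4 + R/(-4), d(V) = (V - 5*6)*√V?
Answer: 48841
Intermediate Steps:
W = -35/6 (W = -4 + (⅙)*(-11) = -4 - 11/6 = -35/6 ≈ -5.8333)
d(V) = √V*(-30 + V) (d(V) = (V - 30)*√V = (-30 + V)*√V = √V*(-30 + V))
Y(z, R) = 0 (Y(z, R) = R*(¼) + R*(-¼) = R/4 - R/4 = 0)
(-221 + Y(W, d(-2)))² = (-221 + 0)² = (-221)² = 48841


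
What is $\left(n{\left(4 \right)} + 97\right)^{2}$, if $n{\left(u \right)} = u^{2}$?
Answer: $12769$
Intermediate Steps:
$\left(n{\left(4 \right)} + 97\right)^{2} = \left(4^{2} + 97\right)^{2} = \left(16 + 97\right)^{2} = 113^{2} = 12769$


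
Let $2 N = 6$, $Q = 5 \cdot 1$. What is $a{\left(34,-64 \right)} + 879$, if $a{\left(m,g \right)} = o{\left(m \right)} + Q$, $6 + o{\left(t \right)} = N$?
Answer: $881$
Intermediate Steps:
$Q = 5$
$N = 3$ ($N = \frac{1}{2} \cdot 6 = 3$)
$o{\left(t \right)} = -3$ ($o{\left(t \right)} = -6 + 3 = -3$)
$a{\left(m,g \right)} = 2$ ($a{\left(m,g \right)} = -3 + 5 = 2$)
$a{\left(34,-64 \right)} + 879 = 2 + 879 = 881$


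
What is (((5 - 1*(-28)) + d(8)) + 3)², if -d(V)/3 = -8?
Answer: 3600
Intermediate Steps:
d(V) = 24 (d(V) = -3*(-8) = 24)
(((5 - 1*(-28)) + d(8)) + 3)² = (((5 - 1*(-28)) + 24) + 3)² = (((5 + 28) + 24) + 3)² = ((33 + 24) + 3)² = (57 + 3)² = 60² = 3600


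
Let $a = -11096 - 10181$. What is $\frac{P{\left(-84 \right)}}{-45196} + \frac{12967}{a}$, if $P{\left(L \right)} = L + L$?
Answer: $- \frac{145620499}{240408823} \approx -0.60572$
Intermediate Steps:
$P{\left(L \right)} = 2 L$
$a = -21277$
$\frac{P{\left(-84 \right)}}{-45196} + \frac{12967}{a} = \frac{2 \left(-84\right)}{-45196} + \frac{12967}{-21277} = \left(-168\right) \left(- \frac{1}{45196}\right) + 12967 \left(- \frac{1}{21277}\right) = \frac{42}{11299} - \frac{12967}{21277} = - \frac{145620499}{240408823}$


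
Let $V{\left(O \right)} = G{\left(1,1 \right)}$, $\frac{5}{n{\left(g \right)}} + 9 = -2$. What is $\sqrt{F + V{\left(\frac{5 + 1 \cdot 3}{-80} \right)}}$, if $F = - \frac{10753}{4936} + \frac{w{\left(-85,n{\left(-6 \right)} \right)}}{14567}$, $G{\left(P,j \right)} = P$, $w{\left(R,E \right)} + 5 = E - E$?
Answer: $\frac{i \sqrt{1523634986928082}}{35951356} \approx 1.0857 i$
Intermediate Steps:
$n{\left(g \right)} = - \frac{5}{11}$ ($n{\left(g \right)} = \frac{5}{-9 - 2} = \frac{5}{-11} = 5 \left(- \frac{1}{11}\right) = - \frac{5}{11}$)
$w{\left(R,E \right)} = -5$ ($w{\left(R,E \right)} = -5 + \left(E - E\right) = -5 + 0 = -5$)
$F = - \frac{156663631}{71902712}$ ($F = - \frac{10753}{4936} - \frac{5}{14567} = - \frac{156663631}{71902712} \approx -2.1788$)
$V{\left(O \right)} = 1$
$\sqrt{F + V{\left(\frac{5 + 1 \cdot 3}{-80} \right)}} = \sqrt{- \frac{156663631}{71902712} + 1} = \sqrt{- \frac{84760919}{71902712}} = \frac{i \sqrt{1523634986928082}}{35951356}$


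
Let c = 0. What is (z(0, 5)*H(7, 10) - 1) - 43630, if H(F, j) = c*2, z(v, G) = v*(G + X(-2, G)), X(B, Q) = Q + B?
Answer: -43631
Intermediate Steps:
X(B, Q) = B + Q
z(v, G) = v*(-2 + 2*G) (z(v, G) = v*(G + (-2 + G)) = v*(-2 + 2*G))
H(F, j) = 0 (H(F, j) = 0*2 = 0)
(z(0, 5)*H(7, 10) - 1) - 43630 = ((2*0*(-1 + 5))*0 - 1) - 43630 = ((2*0*4)*0 - 1) - 43630 = (0*0 - 1) - 43630 = (0 - 1) - 43630 = -1 - 43630 = -43631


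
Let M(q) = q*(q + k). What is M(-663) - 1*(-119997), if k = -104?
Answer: 628518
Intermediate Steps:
M(q) = q*(-104 + q) (M(q) = q*(q - 104) = q*(-104 + q))
M(-663) - 1*(-119997) = -663*(-104 - 663) - 1*(-119997) = -663*(-767) + 119997 = 508521 + 119997 = 628518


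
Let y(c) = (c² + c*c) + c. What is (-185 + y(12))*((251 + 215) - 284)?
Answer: 20930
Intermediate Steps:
y(c) = c + 2*c² (y(c) = (c² + c²) + c = 2*c² + c = c + 2*c²)
(-185 + y(12))*((251 + 215) - 284) = (-185 + 12*(1 + 2*12))*((251 + 215) - 284) = (-185 + 12*(1 + 24))*(466 - 284) = (-185 + 12*25)*182 = (-185 + 300)*182 = 115*182 = 20930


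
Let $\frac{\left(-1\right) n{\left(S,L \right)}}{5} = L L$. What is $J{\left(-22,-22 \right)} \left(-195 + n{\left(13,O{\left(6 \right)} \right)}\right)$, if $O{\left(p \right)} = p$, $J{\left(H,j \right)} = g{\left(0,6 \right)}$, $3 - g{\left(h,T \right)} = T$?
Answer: $1125$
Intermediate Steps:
$g{\left(h,T \right)} = 3 - T$
$J{\left(H,j \right)} = -3$ ($J{\left(H,j \right)} = 3 - 6 = -3$)
$n{\left(S,L \right)} = - 5 L^{2}$ ($n{\left(S,L \right)} = - 5 L L = - 5 L^{2}$)
$J{\left(-22,-22 \right)} \left(-195 + n{\left(13,O{\left(6 \right)} \right)}\right) = - 3 \left(-195 - 5 \cdot 6^{2}\right) = - 3 \left(-195 - 180\right) = \left(-3\right) \left(-375\right) = 1125$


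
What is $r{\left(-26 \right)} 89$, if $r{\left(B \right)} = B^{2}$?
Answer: $60164$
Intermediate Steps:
$r{\left(-26 \right)} 89 = \left(-26\right)^{2} \cdot 89 = 676 \cdot 89 = 60164$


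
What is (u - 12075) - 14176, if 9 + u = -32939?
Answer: -59199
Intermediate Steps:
u = -32948 (u = -9 - 32939 = -32948)
(u - 12075) - 14176 = (-32948 - 12075) - 14176 = -45023 - 14176 = -59199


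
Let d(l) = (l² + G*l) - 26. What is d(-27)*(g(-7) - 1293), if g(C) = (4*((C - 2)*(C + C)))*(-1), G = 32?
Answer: 289317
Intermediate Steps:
d(l) = -26 + l² + 32*l (d(l) = (l² + 32*l) - 26 = -26 + l² + 32*l)
g(C) = -8*C*(-2 + C) (g(C) = (4*((-2 + C)*(2*C)))*(-1) = (4*(2*C*(-2 + C)))*(-1) = (8*C*(-2 + C))*(-1) = -8*C*(-2 + C))
d(-27)*(g(-7) - 1293) = (-26 + (-27)² + 32*(-27))*(8*(-7)*(2 - 1*(-7)) - 1293) = (-26 + 729 - 864)*(8*(-7)*(2 + 7) - 1293) = -161*(8*(-7)*9 - 1293) = -161*(-504 - 1293) = -161*(-1797) = 289317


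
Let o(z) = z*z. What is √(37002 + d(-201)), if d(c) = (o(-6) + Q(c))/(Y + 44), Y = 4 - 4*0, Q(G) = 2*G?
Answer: √591910/4 ≈ 192.34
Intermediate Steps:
o(z) = z²
Y = 4 (Y = 4 + 0 = 4)
d(c) = ¾ + c/24 (d(c) = ((-6)² + 2*c)/(4 + 44) = (36 + 2*c)/48 = (36 + 2*c)*(1/48) = ¾ + c/24)
√(37002 + d(-201)) = √(37002 + (¾ + (1/24)*(-201))) = √(37002 + (¾ - 67/8)) = √(37002 - 61/8) = √(295955/8) = √591910/4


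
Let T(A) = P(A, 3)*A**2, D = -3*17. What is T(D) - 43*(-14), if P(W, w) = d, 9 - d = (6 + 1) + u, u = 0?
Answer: 5804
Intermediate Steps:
d = 2 (d = 9 - ((6 + 1) + 0) = 9 - (7 + 0) = 9 - 1*7 = 9 - 7 = 2)
D = -51
P(W, w) = 2
T(A) = 2*A**2
T(D) - 43*(-14) = 2*(-51)**2 - 43*(-14) = 2*2601 - 1*(-602) = 5202 + 602 = 5804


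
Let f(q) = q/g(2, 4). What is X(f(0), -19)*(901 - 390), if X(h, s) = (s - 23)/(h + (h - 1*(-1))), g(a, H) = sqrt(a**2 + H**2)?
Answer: -21462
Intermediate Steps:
g(a, H) = sqrt(H**2 + a**2)
f(q) = q*sqrt(5)/10 (f(q) = q/(sqrt(4**2 + 2**2)) = q/(sqrt(16 + 4)) = q/(sqrt(20)) = q/((2*sqrt(5))) = q*(sqrt(5)/10) = q*sqrt(5)/10)
X(h, s) = (-23 + s)/(1 + 2*h) (X(h, s) = (-23 + s)/(h + (h + 1)) = (-23 + s)/(h + (1 + h)) = (-23 + s)/(1 + 2*h))
X(f(0), -19)*(901 - 390) = ((-23 - 19)/(1 + 2*((1/10)*0*sqrt(5))))*(901 - 390) = (-42/(1 + 2*0))*511 = (-42/(1 + 0))*511 = (-42/1)*511 = (1*(-42))*511 = -42*511 = -21462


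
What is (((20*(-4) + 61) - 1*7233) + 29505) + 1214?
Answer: 23467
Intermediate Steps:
(((20*(-4) + 61) - 1*7233) + 29505) + 1214 = (((-80 + 61) - 7233) + 29505) + 1214 = ((-19 - 7233) + 29505) + 1214 = (-7252 + 29505) + 1214 = 22253 + 1214 = 23467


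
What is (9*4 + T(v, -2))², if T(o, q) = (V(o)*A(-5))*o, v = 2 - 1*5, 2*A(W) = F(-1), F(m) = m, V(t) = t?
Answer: 3969/4 ≈ 992.25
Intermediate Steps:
A(W) = -½ (A(W) = (½)*(-1) = -½)
v = -3 (v = 2 - 5 = -3)
T(o, q) = -o²/2 (T(o, q) = (o*(-½))*o = (-o/2)*o = -o²/2)
(9*4 + T(v, -2))² = (9*4 - ½*(-3)²)² = (36 - ½*9)² = (36 - 9/2)² = (63/2)² = 3969/4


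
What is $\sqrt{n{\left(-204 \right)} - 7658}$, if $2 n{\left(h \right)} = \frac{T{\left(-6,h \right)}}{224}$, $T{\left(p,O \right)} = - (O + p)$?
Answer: $\frac{i \sqrt{490082}}{8} \approx 87.507 i$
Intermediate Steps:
$T{\left(p,O \right)} = - O - p$
$n{\left(h \right)} = \frac{3}{224} - \frac{h}{448}$ ($n{\left(h \right)} = \frac{\left(- h - -6\right) \frac{1}{224}}{2} = \frac{\left(- h + 6\right) \frac{1}{224}}{2} = \frac{\left(6 - h\right) \frac{1}{224}}{2} = \frac{\frac{3}{112} - \frac{h}{224}}{2} = \frac{3}{224} - \frac{h}{448}$)
$\sqrt{n{\left(-204 \right)} - 7658} = \sqrt{\left(\frac{3}{224} - - \frac{51}{112}\right) - 7658} = \sqrt{\left(\frac{3}{224} + \frac{51}{112}\right) - 7658} = \sqrt{\frac{15}{32} - 7658} = \sqrt{- \frac{245041}{32}} = \frac{i \sqrt{490082}}{8}$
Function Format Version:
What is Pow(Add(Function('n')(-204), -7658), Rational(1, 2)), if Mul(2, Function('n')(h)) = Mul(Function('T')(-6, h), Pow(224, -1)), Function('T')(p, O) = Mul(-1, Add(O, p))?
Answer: Mul(Rational(1, 8), I, Pow(490082, Rational(1, 2))) ≈ Mul(87.507, I)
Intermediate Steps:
Function('T')(p, O) = Add(Mul(-1, O), Mul(-1, p))
Function('n')(h) = Add(Rational(3, 224), Mul(Rational(-1, 448), h)) (Function('n')(h) = Mul(Rational(1, 2), Mul(Add(Mul(-1, h), Mul(-1, -6)), Pow(224, -1))) = Mul(Rational(1, 2), Mul(Add(Mul(-1, h), 6), Rational(1, 224))) = Mul(Rational(1, 2), Mul(Add(6, Mul(-1, h)), Rational(1, 224))) = Mul(Rational(1, 2), Add(Rational(3, 112), Mul(Rational(-1, 224), h))) = Add(Rational(3, 224), Mul(Rational(-1, 448), h)))
Pow(Add(Function('n')(-204), -7658), Rational(1, 2)) = Pow(Add(Add(Rational(3, 224), Mul(Rational(-1, 448), -204)), -7658), Rational(1, 2)) = Pow(Add(Add(Rational(3, 224), Rational(51, 112)), -7658), Rational(1, 2)) = Pow(Add(Rational(15, 32), -7658), Rational(1, 2)) = Pow(Rational(-245041, 32), Rational(1, 2)) = Mul(Rational(1, 8), I, Pow(490082, Rational(1, 2)))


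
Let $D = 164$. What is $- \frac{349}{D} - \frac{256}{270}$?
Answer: $- \frac{68107}{22140} \approx -3.0762$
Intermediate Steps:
$- \frac{349}{D} - \frac{256}{270} = - \frac{349}{164} - \frac{256}{270} = \left(-349\right) \frac{1}{164} - \frac{128}{135} = - \frac{349}{164} - \frac{128}{135} = - \frac{68107}{22140}$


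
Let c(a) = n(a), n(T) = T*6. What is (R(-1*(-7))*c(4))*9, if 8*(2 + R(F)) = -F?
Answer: -621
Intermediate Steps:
n(T) = 6*T
c(a) = 6*a
R(F) = -2 - F/8 (R(F) = -2 + (-F)/8 = -2 - F/8)
(R(-1*(-7))*c(4))*9 = ((-2 - (-1)*(-7)/8)*(6*4))*9 = ((-2 - ⅛*7)*24)*9 = ((-2 - 7/8)*24)*9 = -23/8*24*9 = -69*9 = -621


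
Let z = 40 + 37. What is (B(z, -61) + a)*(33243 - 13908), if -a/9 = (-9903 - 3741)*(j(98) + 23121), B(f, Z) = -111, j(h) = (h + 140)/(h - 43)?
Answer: 603961079117841/11 ≈ 5.4906e+13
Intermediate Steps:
j(h) = (140 + h)/(-43 + h)
z = 77
a = 156183372828/55 (a = -9*(-9903 - 3741)*((140 + 98)/(-43 + 98) + 23121) = -(-122796)*(238/55 + 23121) = -(-122796)*1271893/55 = -9*(-17353708092/55) = 156183372828/55 ≈ 2.8397e+9)
(B(z, -61) + a)*(33243 - 13908) = (-111 + 156183372828/55)*(33243 - 13908) = (156183366723/55)*19335 = 603961079117841/11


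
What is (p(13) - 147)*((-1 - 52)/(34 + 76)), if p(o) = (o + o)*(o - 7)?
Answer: -477/110 ≈ -4.3364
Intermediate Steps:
p(o) = 2*o*(-7 + o) (p(o) = (2*o)*(-7 + o) = 2*o*(-7 + o))
(p(13) - 147)*((-1 - 52)/(34 + 76)) = (2*13*(-7 + 13) - 147)*((-1 - 52)/(34 + 76)) = (2*13*6 - 147)*(-53/110) = (156 - 147)*(-53*1/110) = 9*(-53/110) = -477/110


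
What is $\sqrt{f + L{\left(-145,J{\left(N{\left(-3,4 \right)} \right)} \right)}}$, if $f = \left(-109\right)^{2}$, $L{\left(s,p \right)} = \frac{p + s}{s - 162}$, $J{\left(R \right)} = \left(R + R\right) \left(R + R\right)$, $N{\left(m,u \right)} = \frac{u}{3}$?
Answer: $\frac{2 \sqrt{2519583077}}{921} \approx 109.0$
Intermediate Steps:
$N{\left(m,u \right)} = \frac{u}{3}$ ($N{\left(m,u \right)} = u \frac{1}{3} = \frac{u}{3}$)
$J{\left(R \right)} = 4 R^{2}$ ($J{\left(R \right)} = 2 R 2 R = 4 R^{2}$)
$L{\left(s,p \right)} = \frac{p + s}{-162 + s}$
$f = 11881$
$\sqrt{f + L{\left(-145,J{\left(N{\left(-3,4 \right)} \right)} \right)}} = \sqrt{11881 + \frac{4 \left(\frac{1}{3} \cdot 4\right)^{2} - 145}{-162 - 145}} = \sqrt{11881 + \frac{4 \left(\frac{4}{3}\right)^{2} - 145}{-307}} = \sqrt{11881 - \frac{4 \cdot \frac{16}{9} - 145}{307}} = \sqrt{11881 - \frac{\frac{64}{9} - 145}{307}} = \sqrt{11881 - - \frac{1241}{2763}} = \sqrt{11881 + \frac{1241}{2763}} = \sqrt{\frac{32828444}{2763}} = \frac{2 \sqrt{2519583077}}{921}$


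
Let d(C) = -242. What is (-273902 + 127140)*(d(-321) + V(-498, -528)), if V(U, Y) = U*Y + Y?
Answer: -38477180588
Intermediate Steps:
V(U, Y) = Y + U*Y
(-273902 + 127140)*(d(-321) + V(-498, -528)) = (-273902 + 127140)*(-242 - 528*(1 - 498)) = -146762*(-242 - 528*(-497)) = -146762*(-242 + 262416) = -146762*262174 = -38477180588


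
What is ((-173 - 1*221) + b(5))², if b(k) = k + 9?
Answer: 144400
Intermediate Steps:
b(k) = 9 + k
((-173 - 1*221) + b(5))² = ((-173 - 1*221) + (9 + 5))² = ((-173 - 221) + 14)² = (-394 + 14)² = (-380)² = 144400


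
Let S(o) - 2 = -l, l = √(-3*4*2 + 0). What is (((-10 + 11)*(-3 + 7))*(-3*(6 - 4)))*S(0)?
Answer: -48 + 48*I*√6 ≈ -48.0 + 117.58*I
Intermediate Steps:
l = 2*I*√6 (l = √(-12*2 + 0) = √(-24 + 0) = √(-24) = 2*I*√6 ≈ 4.899*I)
S(o) = 2 - 2*I*√6
(((-10 + 11)*(-3 + 7))*(-3*(6 - 4)))*S(0) = (((-10 + 11)*(-3 + 7))*(-3*(6 - 4)))*(2 - 2*I*√6) = ((1*4)*(-3*2))*(2 - 2*I*√6) = (4*(-6))*(2 - 2*I*√6) = -24*(2 - 2*I*√6) = -48 + 48*I*√6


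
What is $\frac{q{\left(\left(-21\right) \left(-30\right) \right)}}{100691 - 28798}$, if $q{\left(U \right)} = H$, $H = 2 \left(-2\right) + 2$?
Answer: $- \frac{2}{71893} \approx -2.7819 \cdot 10^{-5}$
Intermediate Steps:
$H = -2$ ($H = -4 + 2 = -2$)
$q{\left(U \right)} = -2$
$\frac{q{\left(\left(-21\right) \left(-30\right) \right)}}{100691 - 28798} = - \frac{2}{100691 - 28798} = - \frac{2}{71893}$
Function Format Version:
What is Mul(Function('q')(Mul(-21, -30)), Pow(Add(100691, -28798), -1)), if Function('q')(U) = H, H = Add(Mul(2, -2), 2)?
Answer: Rational(-2, 71893) ≈ -2.7819e-5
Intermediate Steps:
H = -2 (H = Add(-4, 2) = -2)
Function('q')(U) = -2
Mul(Function('q')(Mul(-21, -30)), Pow(Add(100691, -28798), -1)) = Mul(-2, Pow(Add(100691, -28798), -1)) = Mul(-2, Pow(71893, -1)) = Mul(-2, Rational(1, 71893)) = Rational(-2, 71893)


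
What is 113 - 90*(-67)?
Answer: 6143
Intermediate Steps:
113 - 90*(-67) = 113 + 6030 = 6143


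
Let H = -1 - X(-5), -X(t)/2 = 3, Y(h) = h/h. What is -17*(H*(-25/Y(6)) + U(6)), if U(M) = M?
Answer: 2023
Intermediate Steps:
Y(h) = 1
X(t) = -6 (X(t) = -2*3 = -6)
H = 5 (H = -1 - 1*(-6) = -1 + 6 = 5)
-17*(H*(-25/Y(6)) + U(6)) = -17*(5*(-25/1) + 6) = -17*(5*(-25*1) + 6) = -17*(5*(-25) + 6) = -17*(-125 + 6) = -17*(-119) = 2023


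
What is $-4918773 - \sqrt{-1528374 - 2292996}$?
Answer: $-4918773 - i \sqrt{3821370} \approx -4.9188 \cdot 10^{6} - 1954.8 i$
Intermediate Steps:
$-4918773 - \sqrt{-1528374 - 2292996} = -4918773 - \sqrt{-3821370} = -4918773 - i \sqrt{3821370}$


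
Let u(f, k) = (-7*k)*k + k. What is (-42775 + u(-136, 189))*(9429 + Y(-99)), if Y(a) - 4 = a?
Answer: -2731436422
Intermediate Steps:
Y(a) = 4 + a
u(f, k) = k - 7*k² (u(f, k) = -7*k² + k = k - 7*k²)
(-42775 + u(-136, 189))*(9429 + Y(-99)) = (-42775 + 189*(1 - 7*189))*(9429 + (4 - 99)) = (-42775 + 189*(1 - 1323))*(9429 - 95) = (-42775 + 189*(-1322))*9334 = (-42775 - 249858)*9334 = -292633*9334 = -2731436422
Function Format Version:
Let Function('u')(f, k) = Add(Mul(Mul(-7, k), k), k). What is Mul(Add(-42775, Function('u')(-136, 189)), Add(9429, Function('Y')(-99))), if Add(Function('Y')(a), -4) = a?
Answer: -2731436422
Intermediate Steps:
Function('Y')(a) = Add(4, a)
Function('u')(f, k) = Add(k, Mul(-7, Pow(k, 2))) (Function('u')(f, k) = Add(Mul(-7, Pow(k, 2)), k) = Add(k, Mul(-7, Pow(k, 2))))
Mul(Add(-42775, Function('u')(-136, 189)), Add(9429, Function('Y')(-99))) = Mul(Add(-42775, Mul(189, Add(1, Mul(-7, 189)))), Add(9429, Add(4, -99))) = Mul(Add(-42775, Mul(189, Add(1, -1323))), Add(9429, -95)) = Mul(Add(-42775, Mul(189, -1322)), 9334) = Mul(Add(-42775, -249858), 9334) = Mul(-292633, 9334) = -2731436422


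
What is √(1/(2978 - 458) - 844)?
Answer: I*√148881530/420 ≈ 29.052*I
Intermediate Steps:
√(1/(2978 - 458) - 844) = √(1/2520 - 844) = √(-2126879/2520) = I*√148881530/420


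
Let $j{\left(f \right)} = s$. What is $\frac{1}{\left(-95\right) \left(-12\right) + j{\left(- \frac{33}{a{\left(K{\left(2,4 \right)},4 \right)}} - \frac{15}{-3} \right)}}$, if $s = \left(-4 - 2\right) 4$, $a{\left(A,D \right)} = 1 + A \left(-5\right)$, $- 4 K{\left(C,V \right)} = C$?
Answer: $\frac{1}{1116} \approx 0.00089606$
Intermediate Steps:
$K{\left(C,V \right)} = - \frac{C}{4}$
$a{\left(A,D \right)} = 1 - 5 A$
$s = -24$ ($s = \left(-6\right) 4 = -24$)
$j{\left(f \right)} = -24$
$\frac{1}{\left(-95\right) \left(-12\right) + j{\left(- \frac{33}{a{\left(K{\left(2,4 \right)},4 \right)}} - \frac{15}{-3} \right)}} = \frac{1}{\left(-95\right) \left(-12\right) - 24} = \frac{1}{1140 - 24} = \frac{1}{1116}$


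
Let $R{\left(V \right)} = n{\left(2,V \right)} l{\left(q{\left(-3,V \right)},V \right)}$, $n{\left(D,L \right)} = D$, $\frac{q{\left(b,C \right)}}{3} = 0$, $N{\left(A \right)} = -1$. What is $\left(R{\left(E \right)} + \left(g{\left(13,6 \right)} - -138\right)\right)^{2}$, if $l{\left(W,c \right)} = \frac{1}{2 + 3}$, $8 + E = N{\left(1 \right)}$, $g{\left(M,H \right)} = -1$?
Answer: $\frac{471969}{25} \approx 18879.0$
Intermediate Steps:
$q{\left(b,C \right)} = 0$ ($q{\left(b,C \right)} = 3 \cdot 0 = 0$)
$E = -9$ ($E = -8 - 1 = -9$)
$l{\left(W,c \right)} = \frac{1}{5}$
$R{\left(V \right)} = \frac{2}{5}$ ($R{\left(V \right)} = 2 \cdot \frac{1}{5} = \frac{2}{5}$)
$\left(R{\left(E \right)} + \left(g{\left(13,6 \right)} - -138\right)\right)^{2} = \left(\frac{2}{5} - -137\right)^{2} = \left(\frac{2}{5} + \left(-1 + 138\right)\right)^{2} = \left(\frac{2}{5} + 137\right)^{2} = \left(\frac{687}{5}\right)^{2} = \frac{471969}{25}$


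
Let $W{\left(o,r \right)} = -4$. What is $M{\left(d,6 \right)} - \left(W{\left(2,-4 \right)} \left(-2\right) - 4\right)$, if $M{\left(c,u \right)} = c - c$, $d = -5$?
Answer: $-4$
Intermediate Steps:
$M{\left(c,u \right)} = 0$
$M{\left(d,6 \right)} - \left(W{\left(2,-4 \right)} \left(-2\right) - 4\right) = 0 - \left(\left(-4\right) \left(-2\right) - 4\right) = 0 - \left(8 - 4\right) = 0 - 4 = -4$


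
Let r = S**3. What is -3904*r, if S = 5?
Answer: -488000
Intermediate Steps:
r = 125 (r = 5**3 = 125)
-3904*r = -3904*125 = -488000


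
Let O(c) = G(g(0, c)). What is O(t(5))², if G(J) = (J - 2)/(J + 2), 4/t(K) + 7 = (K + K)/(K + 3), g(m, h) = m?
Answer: 1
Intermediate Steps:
t(K) = 4/(-7 + 2*K/(3 + K)) (t(K) = 4/(-7 + (K + K)/(K + 3)) = 4/(-7 + (2*K)/(3 + K)) = 4/(-7 + 2*K/(3 + K)))
G(J) = (-2 + J)/(2 + J)
O(c) = -1 (O(c) = (-2 + 0)/(2 + 0) = -2/2 = (½)*(-2) = -1)
O(t(5))² = (-1)² = 1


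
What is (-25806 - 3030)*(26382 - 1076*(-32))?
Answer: -1753632504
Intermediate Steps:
(-25806 - 3030)*(26382 - 1076*(-32)) = -28836*(26382 + 34432) = -28836*60814 = -1753632504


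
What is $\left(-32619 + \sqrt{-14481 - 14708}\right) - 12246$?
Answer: $-44865 + 17 i \sqrt{101} \approx -44865.0 + 170.85 i$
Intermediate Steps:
$\left(-32619 + \sqrt{-14481 - 14708}\right) - 12246 = \left(-32619 + \sqrt{-29189}\right) - 12246 = \left(-32619 + 17 i \sqrt{101}\right) - 12246 = -44865 + 17 i \sqrt{101}$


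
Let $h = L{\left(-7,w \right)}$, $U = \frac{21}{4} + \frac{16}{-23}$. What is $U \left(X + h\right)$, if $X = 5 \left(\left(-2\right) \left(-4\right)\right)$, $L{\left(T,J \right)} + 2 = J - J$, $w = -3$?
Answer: $\frac{7961}{46} \approx 173.07$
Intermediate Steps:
$U = \frac{419}{92}$ ($U = 21 \cdot \frac{1}{4} + 16 \left(- \frac{1}{23}\right) = \frac{21}{4} - \frac{16}{23} = \frac{419}{92} \approx 4.5543$)
$L{\left(T,J \right)} = -2$ ($L{\left(T,J \right)} = -2 + \left(J - J\right) = -2 + 0 = -2$)
$h = -2$
$X = 40$ ($X = 5 \cdot 8 = 40$)
$U \left(X + h\right) = \frac{419 \left(40 - 2\right)}{92} = \frac{419}{92} \cdot 38 = \frac{7961}{46}$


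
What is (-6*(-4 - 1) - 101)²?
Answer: 5041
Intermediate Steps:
(-6*(-4 - 1) - 101)² = (-6*(-5) - 101)² = (30 - 101)² = (-71)² = 5041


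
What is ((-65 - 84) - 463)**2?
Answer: 374544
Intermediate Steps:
((-65 - 84) - 463)**2 = (-149 - 463)**2 = (-612)**2 = 374544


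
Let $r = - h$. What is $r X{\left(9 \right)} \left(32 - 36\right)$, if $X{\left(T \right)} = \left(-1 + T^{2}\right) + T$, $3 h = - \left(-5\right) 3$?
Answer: $1780$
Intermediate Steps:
$h = 5$ ($h = \frac{\left(-1\right) \left(\left(-5\right) 3\right)}{3} = \frac{\left(-1\right) \left(-15\right)}{3} = \frac{1}{3} \cdot 15 = 5$)
$X{\left(T \right)} = -1 + T + T^{2}$
$r = -5$ ($r = \left(-1\right) 5 = -5$)
$r X{\left(9 \right)} \left(32 - 36\right) = - 5 \left(-1 + 9 + 9^{2}\right) \left(32 - 36\right) = - 5 \left(-1 + 9 + 81\right) \left(32 - 36\right) = \left(-5\right) 89 \left(-4\right) = \left(-445\right) \left(-4\right) = 1780$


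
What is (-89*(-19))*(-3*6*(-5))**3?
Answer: 1232739000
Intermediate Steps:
(-89*(-19))*(-3*6*(-5))**3 = 1691*(-18*(-5))**3 = 1691*90**3 = 1691*729000 = 1232739000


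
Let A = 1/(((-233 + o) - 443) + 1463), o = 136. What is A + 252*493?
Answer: 114669829/923 ≈ 1.2424e+5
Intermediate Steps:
A = 1/923 (A = 1/(((-233 + 136) - 443) + 1463) = 1/((-97 - 443) + 1463) = 1/(-540 + 1463) = 1/923 ≈ 0.0010834)
A + 252*493 = 1/923 + 252*493 = 1/923 + 124236 = 114669829/923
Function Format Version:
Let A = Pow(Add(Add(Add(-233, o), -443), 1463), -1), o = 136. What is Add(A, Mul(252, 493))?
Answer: Rational(114669829, 923) ≈ 1.2424e+5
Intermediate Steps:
A = Rational(1, 923) (A = Pow(Add(Add(Add(-233, 136), -443), 1463), -1) = Pow(Add(Add(-97, -443), 1463), -1) = Pow(Add(-540, 1463), -1) = Pow(923, -1) = Rational(1, 923) ≈ 0.0010834)
Add(A, Mul(252, 493)) = Add(Rational(1, 923), Mul(252, 493)) = Add(Rational(1, 923), 124236) = Rational(114669829, 923)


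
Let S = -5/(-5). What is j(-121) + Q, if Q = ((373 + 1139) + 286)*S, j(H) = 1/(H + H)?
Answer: 435115/242 ≈ 1798.0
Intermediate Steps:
S = 1 (S = -5*(-1/5) = 1)
j(H) = 1/(2*H)
Q = 1798 (Q = ((373 + 1139) + 286)*1 = (1512 + 286)*1 = 1798*1 = 1798)
j(-121) + Q = (1/2)/(-121) + 1798 = (1/2)*(-1/121) + 1798 = -1/242 + 1798 = 435115/242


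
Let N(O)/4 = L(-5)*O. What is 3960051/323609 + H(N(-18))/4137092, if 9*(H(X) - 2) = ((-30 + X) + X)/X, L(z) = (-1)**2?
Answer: 1769374372946941/144590422143024 ≈ 12.237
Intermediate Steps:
L(z) = 1
N(O) = 4*O (N(O) = 4*(1*O) = 4*O)
H(X) = 2 + (-30 + 2*X)/(9*X) (H(X) = 2 + (((-30 + X) + X)/X)/9 = 2 + ((-30 + 2*X)/X)/9 = 2 + (-30 + 2*X)/(9*X))
3960051/323609 + H(N(-18))/4137092 = 3960051/323609 + (10*(-3 + 2*(4*(-18)))/(9*((4*(-18)))))/4137092 = 3960051*(1/323609) + ((10/9)*(-3 + 2*(-72))/(-72))*(1/4137092) = 3960051/323609 + ((10/9)*(-1/72)*(-3 - 144))*(1/4137092) = 3960051/323609 + ((10/9)*(-1/72)*(-147))*(1/4137092) = 3960051/323609 + (245/108)*(1/4137092) = 3960051/323609 + 245/446805936 = 1769374372946941/144590422143024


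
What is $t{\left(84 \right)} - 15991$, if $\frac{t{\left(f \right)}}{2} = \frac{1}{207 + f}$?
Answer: $- \frac{4653379}{291} \approx -15991.0$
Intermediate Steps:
$t{\left(f \right)} = \frac{2}{207 + f}$
$t{\left(84 \right)} - 15991 = \frac{2}{207 + 84} - 15991 = \frac{2}{291} - 15991 = - \frac{4653379}{291}$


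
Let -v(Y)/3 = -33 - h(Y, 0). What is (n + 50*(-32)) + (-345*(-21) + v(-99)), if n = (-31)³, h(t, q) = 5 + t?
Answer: -24329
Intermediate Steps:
v(Y) = 114 + 3*Y (v(Y) = -3*(-33 - (5 + Y)) = -3*(-33 + (-5 - Y)) = -3*(-38 - Y) = 114 + 3*Y)
n = -29791
(n + 50*(-32)) + (-345*(-21) + v(-99)) = (-29791 + 50*(-32)) + (-345*(-21) + (114 + 3*(-99))) = (-29791 - 1600) + (7245 + (114 - 297)) = -31391 + (7245 - 183) = -31391 + 7062 = -24329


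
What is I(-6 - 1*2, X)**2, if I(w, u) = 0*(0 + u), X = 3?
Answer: 0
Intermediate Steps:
I(w, u) = 0 (I(w, u) = 0*u = 0)
I(-6 - 1*2, X)**2 = 0**2 = 0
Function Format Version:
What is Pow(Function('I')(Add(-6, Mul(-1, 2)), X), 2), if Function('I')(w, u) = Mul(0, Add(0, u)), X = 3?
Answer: 0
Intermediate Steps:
Function('I')(w, u) = 0 (Function('I')(w, u) = Mul(0, u) = 0)
Pow(Function('I')(Add(-6, Mul(-1, 2)), X), 2) = Pow(0, 2) = 0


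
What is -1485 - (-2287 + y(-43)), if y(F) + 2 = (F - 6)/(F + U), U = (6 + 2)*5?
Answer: 2363/3 ≈ 787.67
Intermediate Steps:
U = 40 (U = 8*5 = 40)
y(F) = -2 + (-6 + F)/(40 + F) (y(F) = -2 + (F - 6)/(F + 40) = -2 + (-6 + F)/(40 + F))
-1485 - (-2287 + y(-43)) = -1485 - (-2287 + (-86 - 1*(-43))/(40 - 43)) = -1485 - (-2287 + (-86 + 43)/(-3)) = -1485 - (-2287 - ⅓*(-43)) = -1485 - (-2287 + 43/3) = -1485 - 1*(-6818/3) = -1485 + 6818/3 = 2363/3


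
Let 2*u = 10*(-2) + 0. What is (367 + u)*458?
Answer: 163506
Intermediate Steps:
u = -10 (u = (10*(-2) + 0)/2 = (-20 + 0)/2 = (1/2)*(-20) = -10)
(367 + u)*458 = (367 - 10)*458 = 357*458 = 163506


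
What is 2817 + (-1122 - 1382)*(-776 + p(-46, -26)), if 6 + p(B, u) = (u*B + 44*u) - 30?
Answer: 1905857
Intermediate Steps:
p(B, u) = -36 + 44*u + B*u (p(B, u) = -6 + ((u*B + 44*u) - 30) = -6 + ((B*u + 44*u) - 30) = -6 + ((44*u + B*u) - 30) = -6 + (-30 + 44*u + B*u) = -36 + 44*u + B*u)
2817 + (-1122 - 1382)*(-776 + p(-46, -26)) = 2817 + (-1122 - 1382)*(-776 + (-36 + 44*(-26) - 46*(-26))) = 2817 - 2504*(-776 + (-36 - 1144 + 1196)) = 2817 - 2504*(-776 + 16) = 2817 - 2504*(-760) = 2817 + 1903040 = 1905857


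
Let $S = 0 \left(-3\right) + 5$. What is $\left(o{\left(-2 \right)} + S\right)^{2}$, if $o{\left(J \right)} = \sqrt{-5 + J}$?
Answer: $\left(5 + i \sqrt{7}\right)^{2} \approx 18.0 + 26.458 i$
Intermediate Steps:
$S = 5$ ($S = 0 + 5 = 5$)
$\left(o{\left(-2 \right)} + S\right)^{2} = \left(\sqrt{-5 - 2} + 5\right)^{2} = \left(\sqrt{-7} + 5\right)^{2} = \left(i \sqrt{7} + 5\right)^{2} = \left(5 + i \sqrt{7}\right)^{2}$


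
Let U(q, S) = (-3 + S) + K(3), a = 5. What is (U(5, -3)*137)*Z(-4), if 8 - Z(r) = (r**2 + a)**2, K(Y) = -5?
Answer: 652531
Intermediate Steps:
Z(r) = 8 - (5 + r**2)**2 (Z(r) = 8 - (r**2 + 5)**2 = 8 - (5 + r**2)**2)
U(q, S) = -8 + S (U(q, S) = (-3 + S) - 5 = -8 + S)
(U(5, -3)*137)*Z(-4) = ((-8 - 3)*137)*(8 - (5 + (-4)**2)**2) = (-11*137)*(8 - (5 + 16)**2) = -1507*(8 - 1*21**2) = -1507*(8 - 1*441) = -1507*(8 - 441) = -1507*(-433) = 652531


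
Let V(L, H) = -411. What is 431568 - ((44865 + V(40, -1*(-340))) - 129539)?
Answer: 516653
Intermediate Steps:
431568 - ((44865 + V(40, -1*(-340))) - 129539) = 431568 - ((44865 - 411) - 129539) = 431568 - (44454 - 129539) = 431568 - 1*(-85085) = 431568 + 85085 = 516653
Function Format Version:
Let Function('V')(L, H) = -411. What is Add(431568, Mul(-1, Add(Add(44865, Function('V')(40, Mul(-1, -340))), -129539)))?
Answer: 516653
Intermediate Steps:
Add(431568, Mul(-1, Add(Add(44865, Function('V')(40, Mul(-1, -340))), -129539))) = Add(431568, Mul(-1, Add(Add(44865, -411), -129539))) = Add(431568, Mul(-1, Add(44454, -129539))) = Add(431568, Mul(-1, -85085)) = Add(431568, 85085) = 516653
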